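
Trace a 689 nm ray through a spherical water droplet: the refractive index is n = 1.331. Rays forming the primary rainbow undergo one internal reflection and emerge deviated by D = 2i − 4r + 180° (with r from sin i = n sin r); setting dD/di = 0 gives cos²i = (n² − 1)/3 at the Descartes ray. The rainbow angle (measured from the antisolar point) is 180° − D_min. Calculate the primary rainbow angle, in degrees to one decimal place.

cos²i = (1.77156 − 1)/3 = 0.25719; i = arccos(0.50714) = 59.527°.
sin r = sin 59.527°/1.331 = 0.64753; r = 40.356°.
D_min = 2·59.527° − 4·40.356° + 180° = 137.630°.
Rainbow angle = 180° − D_min = 42.370°.

42.4°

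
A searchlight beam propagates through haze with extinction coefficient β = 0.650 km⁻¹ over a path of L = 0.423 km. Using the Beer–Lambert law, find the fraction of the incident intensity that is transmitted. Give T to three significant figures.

τ = β·L = 0.650 × 0.423 = 0.2750.
T = exp(−0.2750) = 0.7596.

0.760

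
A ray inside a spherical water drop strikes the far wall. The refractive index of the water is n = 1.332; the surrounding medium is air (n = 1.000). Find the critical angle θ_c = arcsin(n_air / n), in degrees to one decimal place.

sin θ_c = n_air / n = 1.000 / 1.332 = 0.7508.
θ_c = arcsin(0.7508) = 48.66°.

48.7°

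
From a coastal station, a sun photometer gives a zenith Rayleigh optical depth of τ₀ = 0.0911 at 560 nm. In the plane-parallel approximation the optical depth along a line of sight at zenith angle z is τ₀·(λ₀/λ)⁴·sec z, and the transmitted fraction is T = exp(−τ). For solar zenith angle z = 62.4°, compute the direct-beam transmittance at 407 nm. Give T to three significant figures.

0.494

sec 62.4° = 2.1584.
τ = 0.0911 × (560/407)⁴ × 2.1584 = 0.0911 × 3.5841 × 2.1584 = 0.7047.
T = exp(−0.7047) = 0.4942.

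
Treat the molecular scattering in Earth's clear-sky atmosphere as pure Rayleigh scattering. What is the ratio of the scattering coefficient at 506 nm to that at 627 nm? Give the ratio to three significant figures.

Rayleigh scattering ∝ λ⁻⁴, so the ratio of coefficients is the inverse fourth power of the wavelength ratio.
σ(506)/σ(627) = (627/506)⁴ = (1.2391)⁴ = 2.358.

2.36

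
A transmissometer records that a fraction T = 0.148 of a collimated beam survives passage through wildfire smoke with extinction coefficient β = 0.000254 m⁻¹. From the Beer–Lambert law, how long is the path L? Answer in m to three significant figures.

7520 m

Beer–Lambert: T = exp(−βL) ⇒ L = −ln(T)/β = −ln(0.148)/0.000254 = 1.9105/0.000254 = 7522 m.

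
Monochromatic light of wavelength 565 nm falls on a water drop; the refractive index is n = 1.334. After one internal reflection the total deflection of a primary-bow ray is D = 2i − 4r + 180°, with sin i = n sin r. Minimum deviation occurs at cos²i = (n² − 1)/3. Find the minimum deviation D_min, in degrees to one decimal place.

138.1°

cos²i = (1.77956 − 1)/3 = 0.25985; i = arccos(0.50976) = 59.352°.
sin r = sin 59.352°/1.334 = 0.64492; r = 40.159°.
D_min = 2·59.352° − 4·40.159° + 180° = 138.067°.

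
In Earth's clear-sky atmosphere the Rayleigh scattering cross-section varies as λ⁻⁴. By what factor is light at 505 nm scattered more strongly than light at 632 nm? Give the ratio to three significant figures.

Rayleigh scattering ∝ λ⁻⁴, so the ratio of coefficients is the inverse fourth power of the wavelength ratio.
σ(505)/σ(632) = (632/505)⁴ = (1.2515)⁴ = 2.453.

2.45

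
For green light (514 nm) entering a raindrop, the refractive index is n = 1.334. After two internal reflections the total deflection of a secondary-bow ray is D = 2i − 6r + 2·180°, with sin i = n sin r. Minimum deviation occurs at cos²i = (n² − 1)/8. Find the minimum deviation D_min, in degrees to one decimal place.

231.2°

cos²i = (1.77956 − 1)/8 = 0.09744; i = arccos(0.31216) = 71.810°.
sin r = sin 71.810°/1.334 = 0.71217; r = 45.411°.
D_min = 2·71.810° − 6·45.411° + 360° = 231.153°.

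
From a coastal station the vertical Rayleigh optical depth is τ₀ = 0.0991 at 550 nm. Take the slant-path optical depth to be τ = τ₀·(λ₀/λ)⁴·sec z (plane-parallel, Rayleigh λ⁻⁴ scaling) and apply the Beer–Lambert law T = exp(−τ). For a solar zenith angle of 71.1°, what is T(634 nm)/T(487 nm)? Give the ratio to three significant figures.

Airmass: sec 71.1° = 3.0872.
τ(634 nm) = 0.0991 × (550/634)⁴ × 3.0872 = 0.0991 × 0.5664 × 3.0872 = 0.1733.
τ(487 nm) = 0.0991 × (550/487)⁴ × 3.0872 = 0.0991 × 1.6268 × 3.0872 = 0.4977.
T(634)/T(487) = exp(τ_B − τ_A) = exp(0.3244) = 1.3832.

1.38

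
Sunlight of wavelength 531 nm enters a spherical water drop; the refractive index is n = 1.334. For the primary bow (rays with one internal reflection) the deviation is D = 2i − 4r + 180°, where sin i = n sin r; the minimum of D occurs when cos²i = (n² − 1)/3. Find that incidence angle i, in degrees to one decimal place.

59.4°

cos²i = (1.334² − 1)/3 = (1.77956 − 1)/3 = 0.25985.
cos i = 0.50976, so i = 59.352°.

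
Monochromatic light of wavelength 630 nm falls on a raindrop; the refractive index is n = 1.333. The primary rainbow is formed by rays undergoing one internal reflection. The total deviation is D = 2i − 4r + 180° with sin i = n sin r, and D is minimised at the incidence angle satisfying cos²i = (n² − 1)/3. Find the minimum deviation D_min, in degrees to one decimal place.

137.9°

cos²i = (1.77689 − 1)/3 = 0.25896; i = arccos(0.50888) = 59.410°.
sin r = sin 59.410°/1.333 = 0.64579; r = 40.225°.
D_min = 2·59.410° − 4·40.225° + 180° = 137.922°.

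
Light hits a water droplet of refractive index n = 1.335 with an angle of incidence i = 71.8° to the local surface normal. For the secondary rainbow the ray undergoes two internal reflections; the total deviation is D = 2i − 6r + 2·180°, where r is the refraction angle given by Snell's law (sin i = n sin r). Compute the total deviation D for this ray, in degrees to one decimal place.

sin r = sin 71.8° / 1.335 = 0.9500/1.335 = 0.7116; r = 45.36°.
D = 2·71.8° − 6·45.36° + 2·180° = 143.60° − 272.19° + 360° = 231.41°.

231.4°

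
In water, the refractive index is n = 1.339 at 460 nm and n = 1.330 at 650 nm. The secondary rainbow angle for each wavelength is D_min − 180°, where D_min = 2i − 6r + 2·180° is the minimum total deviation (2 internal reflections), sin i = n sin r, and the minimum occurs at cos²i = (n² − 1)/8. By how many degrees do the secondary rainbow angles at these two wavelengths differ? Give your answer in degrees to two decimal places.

At 460 nm (n = 1.339): cos²i = 0.09912 → i = 71.650°, r = 45.141°, D_min = 232.451°, rainbow angle = 52.451°.
At 650 nm (n = 1.330): cos²i = 0.09611 → i = 71.940°, r = 45.630°, D_min = 230.101°, rainbow angle = 50.101°.
Angular width = |52.451° − 50.101°| = 2.350°.

2.35°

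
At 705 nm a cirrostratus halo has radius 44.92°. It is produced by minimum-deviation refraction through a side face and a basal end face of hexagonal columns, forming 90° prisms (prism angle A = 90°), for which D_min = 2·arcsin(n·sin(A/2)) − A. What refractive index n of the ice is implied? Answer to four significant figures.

1.306

Rearranging: n = sin((D_min + A)/2) / sin(A/2).
(D_min + A)/2 = (44.92° + 90°)/2 = 67.460°.
n = sin 67.460° / sin 45° = 0.9236 / 0.7071 = 1.3062.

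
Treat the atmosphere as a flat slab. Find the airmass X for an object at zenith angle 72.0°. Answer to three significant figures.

X = sec z = 1/cos 72.0° = 1/0.3090 = 3.2361.

3.24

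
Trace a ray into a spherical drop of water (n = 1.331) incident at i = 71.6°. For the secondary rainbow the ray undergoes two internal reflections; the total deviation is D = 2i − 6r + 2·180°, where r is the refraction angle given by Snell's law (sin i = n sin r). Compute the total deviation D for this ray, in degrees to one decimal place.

sin r = sin 71.6° / 1.331 = 0.9489/1.331 = 0.7129; r = 45.47°.
D = 2·71.6° − 6·45.47° + 2·180° = 143.20° − 272.83° + 360° = 230.37°.

230.4°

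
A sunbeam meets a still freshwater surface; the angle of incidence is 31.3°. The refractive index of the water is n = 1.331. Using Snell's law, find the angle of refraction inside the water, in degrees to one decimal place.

Snell: sin θ_r = sin θ_i / n = sin 31.3° / 1.331 = 0.5195 / 1.331 = 0.3903.
θ_r = arcsin(0.3903) = 22.97°.

23.0°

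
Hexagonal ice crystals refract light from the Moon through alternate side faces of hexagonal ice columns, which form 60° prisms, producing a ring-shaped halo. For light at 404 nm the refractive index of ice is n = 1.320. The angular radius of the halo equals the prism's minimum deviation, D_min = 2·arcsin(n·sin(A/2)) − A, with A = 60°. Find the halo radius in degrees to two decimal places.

n·sin(A/2) = 1.320 × sin 30° = 1.320 × 0.5000 = 0.6600.
D_min = 2·arcsin(0.6600) − 60° = 2 × 41.300° − 60° = 22.600°.

22.60°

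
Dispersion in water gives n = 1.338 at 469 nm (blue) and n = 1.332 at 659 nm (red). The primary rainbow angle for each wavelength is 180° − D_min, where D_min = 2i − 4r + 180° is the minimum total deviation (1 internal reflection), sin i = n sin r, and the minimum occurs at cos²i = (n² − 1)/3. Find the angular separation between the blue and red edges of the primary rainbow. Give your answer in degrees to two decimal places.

At 469 nm (n = 1.338): cos²i = 0.26341 → i = 59.120°, r = 39.899°, D_min = 138.643°, rainbow angle = 41.357°.
At 659 nm (n = 1.332): cos²i = 0.25807 → i = 59.469°, r = 40.290°, D_min = 137.776°, rainbow angle = 42.224°.
Angular width = |41.357° − 42.224°| = 0.867°.

0.87°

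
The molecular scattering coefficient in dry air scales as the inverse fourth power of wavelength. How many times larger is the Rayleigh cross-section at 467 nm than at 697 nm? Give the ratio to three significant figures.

Rayleigh scattering ∝ λ⁻⁴, so the ratio of coefficients is the inverse fourth power of the wavelength ratio.
σ(467)/σ(697) = (697/467)⁴ = (1.4925)⁴ = 4.962.

4.96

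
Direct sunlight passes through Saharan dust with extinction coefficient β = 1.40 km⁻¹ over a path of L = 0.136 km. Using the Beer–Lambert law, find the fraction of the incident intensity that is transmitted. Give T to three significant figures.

0.827

τ = β·L = 1.40 × 0.136 = 0.1904.
T = exp(−0.1904) = 0.8266.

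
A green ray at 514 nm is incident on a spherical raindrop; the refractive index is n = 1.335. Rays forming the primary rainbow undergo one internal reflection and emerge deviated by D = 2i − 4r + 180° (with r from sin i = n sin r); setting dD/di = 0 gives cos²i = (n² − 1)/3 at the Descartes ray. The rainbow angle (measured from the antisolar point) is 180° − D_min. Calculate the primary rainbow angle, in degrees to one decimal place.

41.8°

cos²i = (1.78222 − 1)/3 = 0.26074; i = arccos(0.51063) = 59.294°.
sin r = sin 59.294°/1.335 = 0.64405; r = 40.094°.
D_min = 2·59.294° − 4·40.094° + 180° = 138.212°.
Rainbow angle = 180° − D_min = 41.788°.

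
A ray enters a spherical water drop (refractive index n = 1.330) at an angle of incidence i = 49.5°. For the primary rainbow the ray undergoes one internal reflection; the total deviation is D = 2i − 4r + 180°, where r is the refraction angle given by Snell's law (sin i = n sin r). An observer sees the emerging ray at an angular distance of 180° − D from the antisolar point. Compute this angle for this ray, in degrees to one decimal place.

40.5°

sin r = sin 49.5° / 1.330 = 0.7604/1.330 = 0.5717; r = 34.87°.
D = 2·49.5° − 4·34.87° + 180° = 99.00° − 139.48° + 180° = 139.52°.
Angle from antisolar point = 180° − D = 40.48°.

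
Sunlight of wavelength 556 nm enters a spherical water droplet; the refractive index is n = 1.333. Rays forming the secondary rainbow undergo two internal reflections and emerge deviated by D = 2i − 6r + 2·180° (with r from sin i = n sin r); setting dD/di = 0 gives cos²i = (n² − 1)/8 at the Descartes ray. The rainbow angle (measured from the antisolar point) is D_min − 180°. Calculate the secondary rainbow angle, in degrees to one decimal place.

cos²i = (1.77689 − 1)/8 = 0.09711; i = arccos(0.31163) = 71.843°.
sin r = sin 71.843°/1.333 = 0.71283; r = 45.466°.
D_min = 2·71.843° − 6·45.466° + 360° = 230.891°.
Rainbow angle = D_min − 180° = 50.891°.

50.9°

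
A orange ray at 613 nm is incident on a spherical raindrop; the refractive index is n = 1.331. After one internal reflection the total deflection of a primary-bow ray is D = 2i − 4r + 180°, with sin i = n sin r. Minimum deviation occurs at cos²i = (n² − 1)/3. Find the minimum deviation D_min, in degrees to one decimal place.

cos²i = (1.77156 − 1)/3 = 0.25719; i = arccos(0.50714) = 59.527°.
sin r = sin 59.527°/1.331 = 0.64753; r = 40.356°.
D_min = 2·59.527° − 4·40.356° + 180° = 137.630°.

137.6°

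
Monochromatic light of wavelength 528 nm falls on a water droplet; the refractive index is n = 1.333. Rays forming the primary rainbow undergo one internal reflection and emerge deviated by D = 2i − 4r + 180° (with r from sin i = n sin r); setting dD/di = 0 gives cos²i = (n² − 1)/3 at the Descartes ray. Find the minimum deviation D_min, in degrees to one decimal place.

cos²i = (1.77689 − 1)/3 = 0.25896; i = arccos(0.50888) = 59.410°.
sin r = sin 59.410°/1.333 = 0.64579; r = 40.225°.
D_min = 2·59.410° − 4·40.225° + 180° = 137.922°.

137.9°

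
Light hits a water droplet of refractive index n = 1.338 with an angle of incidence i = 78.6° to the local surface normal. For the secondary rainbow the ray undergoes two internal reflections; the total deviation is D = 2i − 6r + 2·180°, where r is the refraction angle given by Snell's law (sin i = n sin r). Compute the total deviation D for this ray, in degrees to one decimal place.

sin r = sin 78.6° / 1.338 = 0.9803/1.338 = 0.7326; r = 47.11°.
D = 2·78.6° − 6·47.11° + 2·180° = 157.20° − 282.65° + 360° = 234.55°.

234.6°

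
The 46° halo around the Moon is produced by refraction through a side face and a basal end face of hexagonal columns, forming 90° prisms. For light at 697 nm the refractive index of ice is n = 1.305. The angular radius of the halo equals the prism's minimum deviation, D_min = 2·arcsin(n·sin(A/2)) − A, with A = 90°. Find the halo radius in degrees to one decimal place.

n·sin(A/2) = 1.305 × sin 45° = 1.305 × 0.7071 = 0.9228.
D_min = 2·arcsin(0.9228) − 90° = 2 × 67.335° − 90° = 44.670°.

44.7°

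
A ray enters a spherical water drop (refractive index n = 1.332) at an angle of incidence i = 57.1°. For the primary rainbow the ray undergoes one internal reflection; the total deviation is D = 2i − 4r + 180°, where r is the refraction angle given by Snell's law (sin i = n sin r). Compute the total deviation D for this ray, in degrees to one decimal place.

137.9°

sin r = sin 57.1° / 1.332 = 0.8396/1.332 = 0.6303; r = 39.08°.
D = 2·57.1° − 4·39.08° + 180° = 114.20° − 156.30° + 180° = 137.90°.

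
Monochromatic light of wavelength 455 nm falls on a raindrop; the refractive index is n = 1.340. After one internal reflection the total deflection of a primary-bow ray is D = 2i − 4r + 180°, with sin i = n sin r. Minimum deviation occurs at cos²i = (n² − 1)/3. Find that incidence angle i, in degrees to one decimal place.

59.0°

cos²i = (1.340² − 1)/3 = (1.79560 − 1)/3 = 0.26520.
cos i = 0.51498, so i = 59.004°.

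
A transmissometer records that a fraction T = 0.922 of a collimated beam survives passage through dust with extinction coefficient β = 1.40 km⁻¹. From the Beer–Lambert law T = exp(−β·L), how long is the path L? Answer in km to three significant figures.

Beer–Lambert: T = exp(−βL) ⇒ L = −ln(T)/β = −ln(0.922)/1.40 = 0.0812/1.40 = 0.05801 km.

0.0580 km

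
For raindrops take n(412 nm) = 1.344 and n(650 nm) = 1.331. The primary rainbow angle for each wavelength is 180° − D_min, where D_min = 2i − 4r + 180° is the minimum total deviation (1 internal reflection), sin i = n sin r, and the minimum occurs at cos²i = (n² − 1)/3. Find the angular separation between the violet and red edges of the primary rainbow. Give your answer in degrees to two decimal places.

At 412 nm (n = 1.344): cos²i = 0.26878 → i = 58.772°, r = 39.512°, D_min = 139.495°, rainbow angle = 40.505°.
At 650 nm (n = 1.331): cos²i = 0.25719 → i = 59.527°, r = 40.356°, D_min = 137.630°, rainbow angle = 42.370°.
Angular width = |40.505° − 42.370°| = 1.865°.

1.86°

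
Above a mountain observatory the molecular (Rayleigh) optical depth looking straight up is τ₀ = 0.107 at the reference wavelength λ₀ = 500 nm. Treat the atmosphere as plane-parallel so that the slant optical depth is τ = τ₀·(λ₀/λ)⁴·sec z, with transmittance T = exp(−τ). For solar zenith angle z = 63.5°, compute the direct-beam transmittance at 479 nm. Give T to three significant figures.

0.752

sec 63.5° = 2.2412.
τ = 0.107 × (500/479)⁴ × 2.2412 = 0.107 × 1.1872 × 2.2412 = 0.2847.
T = exp(−0.2847) = 0.7522.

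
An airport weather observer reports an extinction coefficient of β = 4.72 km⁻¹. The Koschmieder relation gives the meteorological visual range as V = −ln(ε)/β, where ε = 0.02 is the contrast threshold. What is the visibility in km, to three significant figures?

V = −ln(0.02) / 4.72 = 3.912 / 4.72 = 0.8288 km.

0.829 km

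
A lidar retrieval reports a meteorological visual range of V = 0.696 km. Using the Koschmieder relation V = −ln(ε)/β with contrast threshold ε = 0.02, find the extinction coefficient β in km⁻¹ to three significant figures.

5.62 km⁻¹

β = −ln(0.02) / V = 3.912 / 0.696 = 5.6207 km⁻¹.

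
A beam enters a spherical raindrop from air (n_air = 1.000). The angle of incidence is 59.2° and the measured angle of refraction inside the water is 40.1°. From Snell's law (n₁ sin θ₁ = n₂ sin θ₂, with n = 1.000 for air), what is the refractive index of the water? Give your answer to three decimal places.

n = sin θ_i / sin θ_r = sin 59.2° / sin 40.1° = 0.8590 / 0.6441 = 1.3335.

1.334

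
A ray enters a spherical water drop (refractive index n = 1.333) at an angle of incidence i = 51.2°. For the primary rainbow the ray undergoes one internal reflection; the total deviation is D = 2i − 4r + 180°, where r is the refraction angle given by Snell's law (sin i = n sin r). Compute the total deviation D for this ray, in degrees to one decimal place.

sin r = sin 51.2° / 1.333 = 0.7793/1.333 = 0.5846; r = 35.78°.
D = 2·51.2° − 4·35.78° + 180° = 102.40° − 143.11° + 180° = 139.29°.

139.3°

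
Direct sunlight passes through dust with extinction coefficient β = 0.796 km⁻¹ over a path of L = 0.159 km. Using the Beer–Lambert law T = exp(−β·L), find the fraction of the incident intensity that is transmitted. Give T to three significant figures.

0.881

τ = β·L = 0.796 × 0.159 = 0.1266.
T = exp(−0.1266) = 0.8811.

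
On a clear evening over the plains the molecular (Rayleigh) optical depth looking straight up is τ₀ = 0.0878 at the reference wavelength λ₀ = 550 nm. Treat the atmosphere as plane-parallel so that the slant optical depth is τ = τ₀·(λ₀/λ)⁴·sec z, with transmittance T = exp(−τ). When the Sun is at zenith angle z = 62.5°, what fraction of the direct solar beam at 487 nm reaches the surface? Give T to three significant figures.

0.734

sec 62.5° = 2.1657.
τ = 0.0878 × (550/487)⁴ × 2.1657 = 0.0878 × 1.6268 × 2.1657 = 0.3093.
T = exp(−0.3093) = 0.7339.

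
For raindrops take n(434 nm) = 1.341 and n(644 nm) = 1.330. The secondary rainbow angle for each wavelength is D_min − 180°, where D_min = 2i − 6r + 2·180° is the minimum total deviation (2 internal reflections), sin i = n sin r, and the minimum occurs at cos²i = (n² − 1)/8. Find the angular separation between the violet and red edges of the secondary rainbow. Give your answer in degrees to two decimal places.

At 434 nm (n = 1.341): cos²i = 0.09979 → i = 71.586°, r = 45.034°, D_min = 232.966°, rainbow angle = 52.966°.
At 644 nm (n = 1.330): cos²i = 0.09611 → i = 71.940°, r = 45.630°, D_min = 230.101°, rainbow angle = 50.101°.
Angular width = |52.966° − 50.101°| = 2.865°.

2.86°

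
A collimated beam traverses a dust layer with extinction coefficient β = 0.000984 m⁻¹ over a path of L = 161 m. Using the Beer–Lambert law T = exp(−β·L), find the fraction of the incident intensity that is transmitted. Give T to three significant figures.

τ = β·L = 0.000984 × 161 = 0.1584.
T = exp(−0.1584) = 0.8535.

0.853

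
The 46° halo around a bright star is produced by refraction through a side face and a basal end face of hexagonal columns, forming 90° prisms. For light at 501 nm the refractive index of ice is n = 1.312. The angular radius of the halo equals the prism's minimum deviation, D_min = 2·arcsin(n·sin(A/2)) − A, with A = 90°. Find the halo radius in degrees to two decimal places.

n·sin(A/2) = 1.312 × sin 45° = 1.312 × 0.7071 = 0.9277.
D_min = 2·arcsin(0.9277) − 90° = 2 × 68.083° − 90° = 46.166°.

46.17°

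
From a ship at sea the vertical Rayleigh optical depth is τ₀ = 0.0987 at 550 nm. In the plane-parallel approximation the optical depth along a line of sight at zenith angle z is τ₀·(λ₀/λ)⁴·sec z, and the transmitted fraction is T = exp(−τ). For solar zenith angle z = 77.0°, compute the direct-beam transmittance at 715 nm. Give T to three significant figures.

sec 77.0° = 4.4454.
τ = 0.0987 × (550/715)⁴ × 4.4454 = 0.0987 × 0.3501 × 4.4454 = 0.1536.
T = exp(−0.1536) = 0.8576.

0.858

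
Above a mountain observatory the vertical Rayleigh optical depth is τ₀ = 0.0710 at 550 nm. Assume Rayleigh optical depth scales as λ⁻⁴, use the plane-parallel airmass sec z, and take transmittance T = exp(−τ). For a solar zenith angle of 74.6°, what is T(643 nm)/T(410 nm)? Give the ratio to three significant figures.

2.06

Airmass: sec 74.6° = 3.7657.
τ(643 nm) = 0.0710 × (550/643)⁴ × 3.7657 = 0.0710 × 0.5353 × 3.7657 = 0.1431.
τ(410 nm) = 0.0710 × (550/410)⁴ × 3.7657 = 0.0710 × 3.2383 × 3.7657 = 0.8658.
T(643)/T(410) = exp(τ_B − τ_A) = exp(0.7227) = 2.0599.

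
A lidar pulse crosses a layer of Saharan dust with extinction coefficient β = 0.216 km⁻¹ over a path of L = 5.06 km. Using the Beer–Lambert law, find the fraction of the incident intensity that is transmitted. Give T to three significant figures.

0.335

τ = β·L = 0.216 × 5.06 = 1.0930.
T = exp(−1.0930) = 0.3352.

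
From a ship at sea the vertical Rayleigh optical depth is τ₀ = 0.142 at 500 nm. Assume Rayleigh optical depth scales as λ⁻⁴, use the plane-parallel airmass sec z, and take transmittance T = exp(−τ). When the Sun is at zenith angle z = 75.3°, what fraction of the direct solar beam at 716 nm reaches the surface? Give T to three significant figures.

sec 75.3° = 3.9408.
τ = 0.142 × (500/716)⁴ × 3.9408 = 0.142 × 0.2378 × 3.9408 = 0.1331.
T = exp(−0.1331) = 0.8754.

0.875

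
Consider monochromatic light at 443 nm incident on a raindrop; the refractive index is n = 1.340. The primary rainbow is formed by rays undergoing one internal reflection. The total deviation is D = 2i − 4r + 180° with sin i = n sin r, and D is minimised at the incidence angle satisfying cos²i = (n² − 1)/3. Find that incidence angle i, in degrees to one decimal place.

cos²i = (1.340² − 1)/3 = (1.79560 − 1)/3 = 0.26520.
cos i = 0.51498, so i = 59.004°.

59.0°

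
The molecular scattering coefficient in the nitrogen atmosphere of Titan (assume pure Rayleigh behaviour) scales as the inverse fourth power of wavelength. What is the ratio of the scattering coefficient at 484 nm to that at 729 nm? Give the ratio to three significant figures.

5.15

Rayleigh scattering ∝ λ⁻⁴, so the ratio of coefficients is the inverse fourth power of the wavelength ratio.
σ(484)/σ(729) = (729/484)⁴ = (1.5062)⁴ = 5.147.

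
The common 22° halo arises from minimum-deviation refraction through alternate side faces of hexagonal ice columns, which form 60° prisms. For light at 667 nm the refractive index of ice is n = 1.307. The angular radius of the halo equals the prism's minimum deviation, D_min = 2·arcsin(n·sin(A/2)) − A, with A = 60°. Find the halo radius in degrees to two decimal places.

n·sin(A/2) = 1.307 × sin 30° = 1.307 × 0.5000 = 0.6535.
D_min = 2·arcsin(0.6535) − 60° = 2 × 40.806° − 60° = 21.612°.

21.61°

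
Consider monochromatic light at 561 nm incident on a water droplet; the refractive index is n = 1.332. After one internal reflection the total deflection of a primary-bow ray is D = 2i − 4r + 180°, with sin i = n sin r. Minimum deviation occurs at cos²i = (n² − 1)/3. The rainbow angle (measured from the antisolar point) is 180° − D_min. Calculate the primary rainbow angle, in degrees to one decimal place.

cos²i = (1.77422 − 1)/3 = 0.25807; i = arccos(0.50801) = 59.469°.
sin r = sin 59.469°/1.332 = 0.64666; r = 40.290°.
D_min = 2·59.469° − 4·40.290° + 180° = 137.776°.
Rainbow angle = 180° − D_min = 42.224°.

42.2°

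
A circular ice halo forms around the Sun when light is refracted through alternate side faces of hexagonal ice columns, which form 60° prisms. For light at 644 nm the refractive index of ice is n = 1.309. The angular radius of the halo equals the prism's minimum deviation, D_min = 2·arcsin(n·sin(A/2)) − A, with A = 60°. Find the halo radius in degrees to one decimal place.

21.8°

n·sin(A/2) = 1.309 × sin 30° = 1.309 × 0.5000 = 0.6545.
D_min = 2·arcsin(0.6545) − 60° = 2 × 40.882° − 60° = 21.763°.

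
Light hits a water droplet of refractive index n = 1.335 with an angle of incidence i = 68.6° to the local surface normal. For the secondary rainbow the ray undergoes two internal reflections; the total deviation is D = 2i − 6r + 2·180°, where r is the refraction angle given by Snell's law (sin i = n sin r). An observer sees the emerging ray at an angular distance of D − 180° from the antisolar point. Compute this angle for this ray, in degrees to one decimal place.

51.9°

sin r = sin 68.6° / 1.335 = 0.9311/1.335 = 0.6974; r = 44.22°.
D = 2·68.6° − 6·44.22° + 2·180° = 137.20° − 265.32° + 360° = 231.88°.
Angle from antisolar point = D − 180° = 51.88°.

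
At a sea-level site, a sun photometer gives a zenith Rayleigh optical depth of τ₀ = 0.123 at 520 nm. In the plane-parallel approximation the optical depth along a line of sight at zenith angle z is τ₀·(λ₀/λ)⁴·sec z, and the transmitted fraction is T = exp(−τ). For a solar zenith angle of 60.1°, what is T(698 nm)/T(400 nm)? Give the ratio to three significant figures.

Airmass: sec 60.1° = 2.0061.
τ(698 nm) = 0.123 × (520/698)⁴ × 2.0061 = 0.123 × 0.3080 × 2.0061 = 0.0760.
τ(400 nm) = 0.123 × (520/400)⁴ × 2.0061 = 0.123 × 2.8561 × 2.0061 = 0.7047.
T(698)/T(400) = exp(τ_B − τ_A) = exp(0.6287) = 1.8752.

1.88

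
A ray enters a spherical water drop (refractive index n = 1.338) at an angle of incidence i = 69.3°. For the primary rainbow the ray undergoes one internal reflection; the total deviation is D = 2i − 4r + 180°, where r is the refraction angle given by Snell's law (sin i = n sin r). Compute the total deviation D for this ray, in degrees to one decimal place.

141.2°

sin r = sin 69.3° / 1.338 = 0.9354/1.338 = 0.6991; r = 44.36°.
D = 2·69.3° − 4·44.36° + 180° = 138.60° − 177.43° + 180° = 141.17°.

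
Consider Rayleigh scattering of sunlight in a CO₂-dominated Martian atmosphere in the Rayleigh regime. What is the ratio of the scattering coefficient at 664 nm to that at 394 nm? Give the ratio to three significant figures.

0.124

Rayleigh scattering ∝ λ⁻⁴, so the ratio of coefficients is the inverse fourth power of the wavelength ratio.
σ(664)/σ(394) = (394/664)⁴ = (0.5934)⁴ = 0.124.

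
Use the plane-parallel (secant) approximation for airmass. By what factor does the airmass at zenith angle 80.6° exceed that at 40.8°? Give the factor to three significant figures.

X(80.6°)/X(40.8°) = sec 80.6° / sec 40.8° = cos 40.8° / cos 80.6° = 0.7570/0.1633 = 4.6349.

4.63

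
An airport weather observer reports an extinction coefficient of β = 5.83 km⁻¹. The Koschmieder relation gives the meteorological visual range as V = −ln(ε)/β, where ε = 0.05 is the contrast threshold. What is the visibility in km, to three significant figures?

0.514 km

V = −ln(0.05) / 5.83 = 2.996 / 5.83 = 0.5138 km.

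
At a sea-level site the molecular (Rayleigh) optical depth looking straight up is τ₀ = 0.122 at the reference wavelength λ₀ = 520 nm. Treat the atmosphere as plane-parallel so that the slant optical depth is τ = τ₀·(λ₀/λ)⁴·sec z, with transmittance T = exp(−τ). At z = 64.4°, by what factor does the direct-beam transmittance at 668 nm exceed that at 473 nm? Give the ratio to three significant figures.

1.36

Airmass: sec 64.4° = 2.3144.
τ(668 nm) = 0.122 × (520/668)⁴ × 2.3144 = 0.122 × 0.3672 × 2.3144 = 0.1037.
τ(473 nm) = 0.122 × (520/473)⁴ × 2.3144 = 0.122 × 1.4607 × 2.3144 = 0.4124.
T(668)/T(473) = exp(τ_B − τ_A) = exp(0.3088) = 1.3617.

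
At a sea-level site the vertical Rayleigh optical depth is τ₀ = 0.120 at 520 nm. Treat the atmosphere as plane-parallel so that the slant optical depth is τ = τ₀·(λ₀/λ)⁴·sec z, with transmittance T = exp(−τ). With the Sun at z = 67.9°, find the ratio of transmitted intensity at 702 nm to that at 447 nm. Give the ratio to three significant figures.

Airmass: sec 67.9° = 2.6580.
τ(702 nm) = 0.120 × (520/702)⁴ × 2.6580 = 0.120 × 0.3011 × 2.6580 = 0.0960.
τ(447 nm) = 0.120 × (520/447)⁴ × 2.6580 = 0.120 × 1.8314 × 2.6580 = 0.5841.
T(702)/T(447) = exp(τ_B − τ_A) = exp(0.4881) = 1.6292.

1.63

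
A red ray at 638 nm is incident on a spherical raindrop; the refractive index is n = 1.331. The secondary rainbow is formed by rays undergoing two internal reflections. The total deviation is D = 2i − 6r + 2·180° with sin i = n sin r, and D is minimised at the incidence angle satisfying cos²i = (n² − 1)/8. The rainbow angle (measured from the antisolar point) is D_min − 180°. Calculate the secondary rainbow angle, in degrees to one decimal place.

cos²i = (1.77156 − 1)/8 = 0.09645; i = arccos(0.31056) = 71.907°.
sin r = sin 71.907°/1.331 = 0.71417; r = 45.575°.
D_min = 2·71.907° − 6·45.575° + 360° = 230.365°.
Rainbow angle = D_min − 180° = 50.365°.

50.4°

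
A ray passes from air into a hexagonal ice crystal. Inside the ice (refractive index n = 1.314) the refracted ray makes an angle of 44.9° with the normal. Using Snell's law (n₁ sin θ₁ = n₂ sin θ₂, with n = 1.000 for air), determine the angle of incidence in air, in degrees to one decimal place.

Snell: sin θ_i = n · sin θ_r = 1.314 × sin 44.9° = 1.314 × 0.7059 = 0.9275.
θ_i = arcsin(0.9275) = 68.05°.

68.1°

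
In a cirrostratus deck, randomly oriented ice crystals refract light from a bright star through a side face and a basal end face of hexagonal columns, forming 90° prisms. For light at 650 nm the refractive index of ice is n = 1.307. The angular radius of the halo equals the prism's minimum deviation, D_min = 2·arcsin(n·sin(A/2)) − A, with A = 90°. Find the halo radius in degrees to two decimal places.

45.09°

n·sin(A/2) = 1.307 × sin 45° = 1.307 × 0.7071 = 0.9242.
D_min = 2·arcsin(0.9242) − 90° = 2 × 67.546° − 90° = 45.093°.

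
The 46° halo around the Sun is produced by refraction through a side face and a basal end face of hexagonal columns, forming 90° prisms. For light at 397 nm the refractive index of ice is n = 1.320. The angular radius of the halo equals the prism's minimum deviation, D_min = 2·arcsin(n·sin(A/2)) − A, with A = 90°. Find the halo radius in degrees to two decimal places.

47.94°

n·sin(A/2) = 1.320 × sin 45° = 1.320 × 0.7071 = 0.9334.
D_min = 2·arcsin(0.9334) − 90° = 2 × 68.968° − 90° = 47.936°.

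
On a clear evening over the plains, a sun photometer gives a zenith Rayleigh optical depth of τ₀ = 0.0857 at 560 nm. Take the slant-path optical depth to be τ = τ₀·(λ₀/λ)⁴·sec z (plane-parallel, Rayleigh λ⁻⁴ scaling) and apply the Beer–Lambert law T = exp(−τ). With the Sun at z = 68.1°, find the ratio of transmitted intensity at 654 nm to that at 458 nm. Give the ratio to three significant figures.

1.48

Airmass: sec 68.1° = 2.6811.
τ(654 nm) = 0.0857 × (560/654)⁴ × 2.6811 = 0.0857 × 0.5376 × 2.6811 = 0.1235.
τ(458 nm) = 0.0857 × (560/458)⁴ × 2.6811 = 0.0857 × 2.2351 × 2.6811 = 0.5135.
T(654)/T(458) = exp(τ_B − τ_A) = exp(0.3900) = 1.4770.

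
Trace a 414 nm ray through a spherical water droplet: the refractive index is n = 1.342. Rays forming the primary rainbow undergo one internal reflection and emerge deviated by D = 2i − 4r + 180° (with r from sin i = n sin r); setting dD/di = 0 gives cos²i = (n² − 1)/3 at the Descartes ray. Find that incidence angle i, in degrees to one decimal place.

cos²i = (1.342² − 1)/3 = (1.80096 − 1)/3 = 0.26699.
cos i = 0.51671, so i = 58.888°.

58.9°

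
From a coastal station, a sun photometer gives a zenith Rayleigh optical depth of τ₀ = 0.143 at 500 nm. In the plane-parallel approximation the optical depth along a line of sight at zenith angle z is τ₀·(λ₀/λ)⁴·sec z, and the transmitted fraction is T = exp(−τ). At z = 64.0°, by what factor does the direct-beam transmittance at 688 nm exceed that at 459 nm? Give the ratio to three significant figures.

1.45

Airmass: sec 64.0° = 2.2812.
τ(688 nm) = 0.143 × (500/688)⁴ × 2.2812 = 0.143 × 0.2789 × 2.2812 = 0.0910.
τ(459 nm) = 0.143 × (500/459)⁴ × 2.2812 = 0.143 × 1.4081 × 2.2812 = 0.4593.
T(688)/T(459) = exp(τ_B − τ_A) = exp(0.3683) = 1.4453.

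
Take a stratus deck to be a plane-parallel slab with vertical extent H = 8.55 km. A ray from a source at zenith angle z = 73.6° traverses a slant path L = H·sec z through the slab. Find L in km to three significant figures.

30.3 km

sec z = 1/cos 73.6° = 3.5418.
L = 8.55 × 3.5418 = 30.282 km.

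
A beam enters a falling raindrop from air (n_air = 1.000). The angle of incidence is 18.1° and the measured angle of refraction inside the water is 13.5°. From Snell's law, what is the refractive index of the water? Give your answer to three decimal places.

n = sin θ_i / sin θ_r = sin 18.1° / sin 13.5° = 0.3107 / 0.2334 = 1.3308.

1.331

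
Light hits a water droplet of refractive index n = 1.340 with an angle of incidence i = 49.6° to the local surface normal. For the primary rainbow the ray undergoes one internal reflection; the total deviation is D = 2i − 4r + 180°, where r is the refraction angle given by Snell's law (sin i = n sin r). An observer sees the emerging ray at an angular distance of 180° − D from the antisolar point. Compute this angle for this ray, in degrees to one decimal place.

sin r = sin 49.6° / 1.340 = 0.7615/1.340 = 0.5683; r = 34.63°.
D = 2·49.6° − 4·34.63° + 180° = 99.20° − 138.53° + 180° = 140.67°.
Angle from antisolar point = 180° − D = 39.33°.

39.3°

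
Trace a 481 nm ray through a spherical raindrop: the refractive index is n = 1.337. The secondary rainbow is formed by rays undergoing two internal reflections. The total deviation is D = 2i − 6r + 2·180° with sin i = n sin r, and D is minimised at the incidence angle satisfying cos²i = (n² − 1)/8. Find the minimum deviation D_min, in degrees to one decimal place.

cos²i = (1.78757 − 1)/8 = 0.09845; i = arccos(0.31376) = 71.714°.
sin r = sin 71.714°/1.337 = 0.71017; r = 45.249°.
D_min = 2·71.714° − 6·45.249° + 360° = 231.934°.

231.9°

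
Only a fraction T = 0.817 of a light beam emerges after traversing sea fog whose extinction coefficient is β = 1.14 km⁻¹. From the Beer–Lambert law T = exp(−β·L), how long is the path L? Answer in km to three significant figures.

0.177 km

Beer–Lambert: T = exp(−βL) ⇒ L = −ln(T)/β = −ln(0.817)/1.14 = 0.2021/1.14 = 0.1773 km.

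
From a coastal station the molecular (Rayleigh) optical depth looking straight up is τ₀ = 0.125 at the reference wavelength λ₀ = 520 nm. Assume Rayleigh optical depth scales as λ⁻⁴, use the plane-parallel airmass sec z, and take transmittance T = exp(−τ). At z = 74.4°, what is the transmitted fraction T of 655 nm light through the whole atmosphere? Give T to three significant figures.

0.831

sec 74.4° = 3.7186.
τ = 0.125 × (520/655)⁴ × 3.7186 = 0.125 × 0.3972 × 3.7186 = 0.1846.
T = exp(−0.1846) = 0.8314.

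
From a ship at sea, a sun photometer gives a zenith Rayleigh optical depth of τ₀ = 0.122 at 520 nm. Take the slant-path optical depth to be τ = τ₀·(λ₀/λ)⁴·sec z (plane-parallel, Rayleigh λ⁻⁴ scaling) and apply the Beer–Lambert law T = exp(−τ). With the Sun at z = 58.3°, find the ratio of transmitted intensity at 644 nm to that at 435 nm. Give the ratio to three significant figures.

Airmass: sec 58.3° = 1.9031.
τ(644 nm) = 0.122 × (520/644)⁴ × 1.9031 = 0.122 × 0.4251 × 1.9031 = 0.0987.
τ(435 nm) = 0.122 × (520/435)⁴ × 1.9031 = 0.122 × 2.0420 × 1.9031 = 0.4741.
T(644)/T(435) = exp(τ_B − τ_A) = exp(0.3754) = 1.4556.

1.46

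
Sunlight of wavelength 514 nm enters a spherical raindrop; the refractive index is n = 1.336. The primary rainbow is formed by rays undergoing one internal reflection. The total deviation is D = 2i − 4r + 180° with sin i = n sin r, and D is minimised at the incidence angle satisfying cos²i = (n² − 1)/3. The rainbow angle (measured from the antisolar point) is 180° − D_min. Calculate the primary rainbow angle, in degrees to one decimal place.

cos²i = (1.78490 − 1)/3 = 0.26163; i = arccos(0.51150) = 59.236°.
sin r = sin 59.236°/1.336 = 0.64318; r = 40.029°.
D_min = 2·59.236° − 4·40.029° + 180° = 138.356°.
Rainbow angle = 180° − D_min = 41.644°.

41.6°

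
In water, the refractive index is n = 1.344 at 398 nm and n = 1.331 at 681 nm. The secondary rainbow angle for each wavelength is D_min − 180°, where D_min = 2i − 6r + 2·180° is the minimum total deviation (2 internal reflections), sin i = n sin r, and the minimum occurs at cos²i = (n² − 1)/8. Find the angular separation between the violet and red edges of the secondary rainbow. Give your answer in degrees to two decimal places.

At 398 nm (n = 1.344): cos²i = 0.10079 → i = 71.490°, r = 44.874°, D_min = 233.733°, rainbow angle = 53.733°.
At 681 nm (n = 1.331): cos²i = 0.09645 → i = 71.907°, r = 45.575°, D_min = 230.365°, rainbow angle = 50.365°.
Angular width = |53.733° − 50.365°| = 3.368°.

3.37°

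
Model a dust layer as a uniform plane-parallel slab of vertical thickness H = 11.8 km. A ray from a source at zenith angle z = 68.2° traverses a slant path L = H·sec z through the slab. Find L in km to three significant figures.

sec z = 1/cos 68.2° = 2.6927.
L = 11.8 × 2.6927 = 31.774 km.

31.8 km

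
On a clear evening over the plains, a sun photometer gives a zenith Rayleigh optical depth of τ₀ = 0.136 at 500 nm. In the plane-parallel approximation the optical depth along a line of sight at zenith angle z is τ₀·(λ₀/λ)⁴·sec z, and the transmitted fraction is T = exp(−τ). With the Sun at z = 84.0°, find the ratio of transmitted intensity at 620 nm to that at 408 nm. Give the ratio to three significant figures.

10.9

Airmass: sec 84.0° = 9.5668.
τ(620 nm) = 0.136 × (500/620)⁴ × 9.5668 = 0.136 × 0.4230 × 9.5668 = 0.5503.
τ(408 nm) = 0.136 × (500/408)⁴ × 9.5668 = 0.136 × 2.2555 × 9.5668 = 2.9346.
T(620)/T(408) = exp(τ_B − τ_A) = exp(2.3842) = 10.8508.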